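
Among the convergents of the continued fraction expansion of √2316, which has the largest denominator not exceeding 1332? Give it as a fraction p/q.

√2316 = [48; 8, 96, …] (period length 2).
Convergents:
  p_0/q_0 = 48/1
  p_1/q_1 = 385/8
  p_2/q_2 = 37008/769
  p_3/q_3 = 296449/6160
q_2 = 769 ≤ 1332 < 6160 = q_3, so the answer is 37008/769.

37008/769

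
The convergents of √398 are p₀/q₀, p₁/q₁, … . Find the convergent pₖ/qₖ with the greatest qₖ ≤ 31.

√398 = [19; 1, 18, 1, 38, …] (period length 4).
Convergents:
  p_0/q_0 = 19/1
  p_1/q_1 = 20/1
  p_2/q_2 = 379/19
  p_3/q_3 = 399/20
  p_4/q_4 = 15541/779
q_3 = 20 ≤ 31 < 779 = q_4, so the answer is 399/20.

399/20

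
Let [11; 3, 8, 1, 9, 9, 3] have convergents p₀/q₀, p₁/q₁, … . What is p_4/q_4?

3136/277

Using pₖ = aₖpₖ₋₁ + pₖ₋₂, qₖ = aₖqₖ₋₁ + qₖ₋₂ (with p₋₁=1, p₋₂=0, q₋₁=0, q₋₂=1):
  k=0: a=11, p=11, q=1
  k=1: a=3, p=34, q=3
  k=2: a=8, p=283, q=25
  k=3: a=1, p=317, q=28
  k=4: a=9, p=3136, q=277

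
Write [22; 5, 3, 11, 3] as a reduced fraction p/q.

Fold from the inside: start with 3/1.
  11 + 1/3 = 34/3
  3 + 3/34 = 105/34
  5 + 34/105 = 559/105
  22 + 105/559 = 12403/559

12403/559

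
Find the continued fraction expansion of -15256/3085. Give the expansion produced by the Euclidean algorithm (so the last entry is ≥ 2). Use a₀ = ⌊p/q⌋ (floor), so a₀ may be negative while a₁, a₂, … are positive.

-15256 = -5*3085 + 169
3085 = 18*169 + 43
169 = 3*43 + 40
43 = 1*40 + 3
40 = 13*3 + 1
3 = 3*1 + 0  (stop)
So -15256/3085 = [-5; 18, 3, 1, 13, 3].

[-5; 18, 3, 1, 13, 3]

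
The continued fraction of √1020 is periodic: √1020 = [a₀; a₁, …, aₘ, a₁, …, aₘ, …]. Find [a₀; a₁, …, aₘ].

a₀ = ⌊√1020⌋ = 31.

[31; 1, 14, 1, 62]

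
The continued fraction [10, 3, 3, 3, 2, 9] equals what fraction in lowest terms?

7387/717

Fold from the inside: start with 9/1.
  2 + 1/9 = 19/9
  3 + 9/19 = 66/19
  3 + 19/66 = 217/66
  3 + 66/217 = 717/217
  10 + 217/717 = 7387/717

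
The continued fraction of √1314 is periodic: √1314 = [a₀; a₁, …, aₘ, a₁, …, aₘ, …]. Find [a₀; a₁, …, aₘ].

[36; 4, 72]

a₀ = ⌊√1314⌋ = 36.
With m₀=0, d₀=1 and mₖ₊₁ = dₖaₖ − mₖ, dₖ₊₁ = (n − mₖ₊₁²)/dₖ, aₖ₊₁ = ⌊(a₀+mₖ₊₁)/dₖ₊₁⌋:
  k=1: m=36, d=18, a=4
  k=2: m=36, d=1, a=72
d=1 and a=2a₀=72 at k=2, so the next step gives (m, d) = (36, 18) again — its k=1 value — and the period has length 2.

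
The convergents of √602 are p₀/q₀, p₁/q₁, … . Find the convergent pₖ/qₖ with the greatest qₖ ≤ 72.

687/28

√602 = [24; 1, 1, 6, 1, 1, 48, …] (period length 6).
Convergents:
  p_0/q_0 = 24/1
  p_1/q_1 = 25/1
  p_2/q_2 = 49/2
  p_3/q_3 = 319/13
  p_4/q_4 = 368/15
  p_5/q_5 = 687/28
  p_6/q_6 = 33344/1359
q_5 = 28 ≤ 72 < 1359 = q_6, so the answer is 687/28.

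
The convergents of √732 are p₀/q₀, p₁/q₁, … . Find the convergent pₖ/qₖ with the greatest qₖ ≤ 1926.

√732 = [27; 18, 54, …] (period length 2).
Convergents:
  p_0/q_0 = 27/1
  p_1/q_1 = 487/18
  p_2/q_2 = 26325/973
  p_3/q_3 = 474337/17532
q_2 = 973 ≤ 1926 < 17532 = q_3, so the answer is 26325/973.

26325/973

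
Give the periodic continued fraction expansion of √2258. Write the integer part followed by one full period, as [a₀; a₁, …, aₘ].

[47; 1, 1, 13, 13, 1, 1, 94]

a₀ = ⌊√2258⌋ = 47.
With m₀=0, d₀=1 and mₖ₊₁ = dₖaₖ − mₖ, dₖ₊₁ = (n − mₖ₊₁²)/dₖ, aₖ₊₁ = ⌊(a₀+mₖ₊₁)/dₖ₊₁⌋:
  k=1: m=47, d=49, a=1
  k=2: m=2, d=46, a=1
  k=3: m=44, d=7, a=13
  k=4: m=47, d=7, a=13
  k=5: m=44, d=46, a=1
  k=6: m=2, d=49, a=1
  k=7: m=47, d=1, a=94
d=1 and a=2a₀=94 at k=7, so the next step gives (m, d) = (47, 49) again — its k=1 value — and the period has length 7.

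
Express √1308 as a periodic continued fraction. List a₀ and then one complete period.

[36; 6, 72]

a₀ = ⌊√1308⌋ = 36.
With m₀=0, d₀=1 and mₖ₊₁ = dₖaₖ − mₖ, dₖ₊₁ = (n − mₖ₊₁²)/dₖ, aₖ₊₁ = ⌊(a₀+mₖ₊₁)/dₖ₊₁⌋:
  k=1: m=36, d=12, a=6
  k=2: m=36, d=1, a=72
d=1 and a=2a₀=72 at k=2, so the next step gives (m, d) = (36, 12) again — its k=1 value — and the period has length 2.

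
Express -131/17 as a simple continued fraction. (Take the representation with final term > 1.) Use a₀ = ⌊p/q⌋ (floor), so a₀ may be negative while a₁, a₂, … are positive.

[-8; 3, 2, 2]

-131 = -8×17 + 5
17 = 3×5 + 2
5 = 2×2 + 1
2 = 2×1 + 0  (stop)
So -131/17 = [-8; 3, 2, 2].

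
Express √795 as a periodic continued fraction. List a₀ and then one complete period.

a₀ = ⌊√795⌋ = 28.
With m₀=0, d₀=1 and mₖ₊₁ = dₖaₖ − mₖ, dₖ₊₁ = (n − mₖ₊₁²)/dₖ, aₖ₊₁ = ⌊(a₀+mₖ₊₁)/dₖ₊₁⌋:
  k=1: m=28, d=11, a=5
  k=2: m=27, d=6, a=9
  k=3: m=27, d=11, a=5
  k=4: m=28, d=1, a=56
d=1 and a=2a₀=56 at k=4, so the next step gives (m, d) = (28, 11) again — its k=1 value — and the period has length 4.

[28; 5, 9, 5, 56]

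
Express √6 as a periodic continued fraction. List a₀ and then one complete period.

a₀ = ⌊√6⌋ = 2.

[2; 2, 4]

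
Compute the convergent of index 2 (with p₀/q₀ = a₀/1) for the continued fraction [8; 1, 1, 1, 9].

Using pₖ = aₖpₖ₋₁ + pₖ₋₂, qₖ = aₖqₖ₋₁ + qₖ₋₂ (with p₋₁=1, p₋₂=0, q₋₁=0, q₋₂=1):
  k=0: a=8, p=8, q=1
  k=1: a=1, p=9, q=1
  k=2: a=1, p=17, q=2

17/2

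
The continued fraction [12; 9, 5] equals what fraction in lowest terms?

Fold from the inside: start with 5/1.
  9 + 1/5 = 46/5
  12 + 5/46 = 557/46

557/46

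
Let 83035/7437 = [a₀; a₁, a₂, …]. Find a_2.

17

83035 = 11·7437 + 1228   →  a_0 = 11
7437 = 6·1228 + 69   →  a_1 = 6
1228 = 17·69 + 55   →  a_2 = 17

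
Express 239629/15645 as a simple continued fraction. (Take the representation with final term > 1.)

[15; 3, 6, 3, 17, 15]

239629 = 15*15645 + 4954
15645 = 3*4954 + 783
4954 = 6*783 + 256
783 = 3*256 + 15
256 = 17*15 + 1
15 = 15*1 + 0  (stop)
So 239629/15645 = [15; 3, 6, 3, 17, 15].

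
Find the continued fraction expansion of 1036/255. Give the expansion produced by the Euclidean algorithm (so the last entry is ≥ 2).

1036 = 4×255 + 16
255 = 15×16 + 15
16 = 1×15 + 1
15 = 15×1 + 0  (stop)
So 1036/255 = [4; 15, 1, 15].

[4; 15, 1, 15]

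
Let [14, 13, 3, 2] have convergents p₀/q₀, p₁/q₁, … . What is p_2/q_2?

Using pₖ = aₖpₖ₋₁ + pₖ₋₂, qₖ = aₖqₖ₋₁ + qₖ₋₂ (with p₋₁=1, p₋₂=0, q₋₁=0, q₋₂=1):
  k=0: a=14, p=14, q=1
  k=1: a=13, p=183, q=13
  k=2: a=3, p=563, q=40

563/40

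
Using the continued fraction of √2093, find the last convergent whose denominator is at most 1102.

√2093 = [45; 1, 2, 1, 90, …] (period length 4).
Convergents:
  p_0/q_0 = 45/1
  p_1/q_1 = 46/1
  p_2/q_2 = 137/3
  p_3/q_3 = 183/4
  p_4/q_4 = 16607/363
  p_5/q_5 = 16790/367
  p_6/q_6 = 50187/1097
  p_7/q_7 = 66977/1464
q_6 = 1097 ≤ 1102 < 1464 = q_7, so the answer is 50187/1097.

50187/1097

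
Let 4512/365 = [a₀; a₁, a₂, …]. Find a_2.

1

4512 = 12·365 + 132   →  a_0 = 12
365 = 2·132 + 101   →  a_1 = 2
132 = 1·101 + 31   →  a_2 = 1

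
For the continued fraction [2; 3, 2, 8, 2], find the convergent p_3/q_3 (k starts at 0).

Using pₖ = aₖpₖ₋₁ + pₖ₋₂, qₖ = aₖqₖ₋₁ + qₖ₋₂ (with p₋₁=1, p₋₂=0, q₋₁=0, q₋₂=1):
  k=0: a=2, p=2, q=1
  k=1: a=3, p=7, q=3
  k=2: a=2, p=16, q=7
  k=3: a=8, p=135, q=59

135/59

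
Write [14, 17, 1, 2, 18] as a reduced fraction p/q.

Using pₖ = aₖpₖ₋₁ + pₖ₋₂ and qₖ = aₖqₖ₋₁ + qₖ₋₂:
  k=0: a=14, p=14, q=1
  k=1: a=17, p=239, q=17
  k=2: a=1, p=253, q=18
  k=3: a=2, p=745, q=53
  k=4: a=18, p=13663, q=972

13663/972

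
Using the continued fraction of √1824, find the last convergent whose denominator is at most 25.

1025/24

√1824 = [42; 1, 2, 2, 2, 1, 84, …] (period length 6).
Convergents:
  p_0/q_0 = 42/1
  p_1/q_1 = 43/1
  p_2/q_2 = 128/3
  p_3/q_3 = 299/7
  p_4/q_4 = 726/17
  p_5/q_5 = 1025/24
  p_6/q_6 = 86826/2033
q_5 = 24 ≤ 25 < 2033 = q_6, so the answer is 1025/24.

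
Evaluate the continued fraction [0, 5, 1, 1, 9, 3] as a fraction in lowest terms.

Fold from the inside: start with 3/1.
  9 + 1/3 = 28/3
  1 + 3/28 = 31/28
  1 + 28/31 = 59/31
  5 + 31/59 = 326/59
  0 + 59/326 = 59/326

59/326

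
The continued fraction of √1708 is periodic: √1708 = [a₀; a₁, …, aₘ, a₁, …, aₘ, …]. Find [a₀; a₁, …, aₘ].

[41; 3, 20, 3, 82]

a₀ = ⌊√1708⌋ = 41.
With m₀=0, d₀=1 and mₖ₊₁ = dₖaₖ − mₖ, dₖ₊₁ = (n − mₖ₊₁²)/dₖ, aₖ₊₁ = ⌊(a₀+mₖ₊₁)/dₖ₊₁⌋:
  k=1: m=41, d=27, a=3
  k=2: m=40, d=4, a=20
  k=3: m=40, d=27, a=3
  k=4: m=41, d=1, a=82
d=1 and a=2a₀=82 at k=4, so the next step gives (m, d) = (41, 27) again — its k=1 value — and the period has length 4.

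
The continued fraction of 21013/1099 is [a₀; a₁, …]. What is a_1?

21013 = 19·1099 + 132   →  a_0 = 19
1099 = 8·132 + 43   →  a_1 = 8

8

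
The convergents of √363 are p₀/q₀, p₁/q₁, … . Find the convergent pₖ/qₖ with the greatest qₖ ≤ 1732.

√363 = [19; 19, 38, …] (period length 2).
Convergents:
  p_0/q_0 = 19/1
  p_1/q_1 = 362/19
  p_2/q_2 = 13775/723
  p_3/q_3 = 262087/13756
q_2 = 723 ≤ 1732 < 13756 = q_3, so the answer is 13775/723.

13775/723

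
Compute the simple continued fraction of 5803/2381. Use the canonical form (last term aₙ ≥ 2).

[2; 2, 3, 2, 13, 11]

5803 = 2·2381 + 1041
2381 = 2·1041 + 299
1041 = 3·299 + 144
299 = 2·144 + 11
144 = 13·11 + 1
11 = 11·1 + 0  (stop)
So 5803/2381 = [2; 2, 3, 2, 13, 11].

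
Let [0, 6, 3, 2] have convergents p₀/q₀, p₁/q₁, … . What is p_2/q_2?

Using pₖ = aₖpₖ₋₁ + pₖ₋₂, qₖ = aₖqₖ₋₁ + qₖ₋₂ (with p₋₁=1, p₋₂=0, q₋₁=0, q₋₂=1):
  k=0: a=0, p=0, q=1
  k=1: a=6, p=1, q=6
  k=2: a=3, p=3, q=19

3/19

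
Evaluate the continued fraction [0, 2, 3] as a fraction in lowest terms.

Using pₖ = aₖpₖ₋₁ + pₖ₋₂ and qₖ = aₖqₖ₋₁ + qₖ₋₂:
  k=0: a=0, p=0, q=1
  k=1: a=2, p=1, q=2
  k=2: a=3, p=3, q=7

3/7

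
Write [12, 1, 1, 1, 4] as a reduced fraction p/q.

Fold from the inside: start with 4/1.
  1 + 1/4 = 5/4
  1 + 4/5 = 9/5
  1 + 5/9 = 14/9
  12 + 9/14 = 177/14

177/14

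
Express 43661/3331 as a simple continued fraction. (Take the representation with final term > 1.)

[13; 9, 3, 3, 1, 1, 15]

43661 = 13×3331 + 358
3331 = 9×358 + 109
358 = 3×109 + 31
109 = 3×31 + 16
31 = 1×16 + 15
16 = 1×15 + 1
15 = 15×1 + 0  (stop)
So 43661/3331 = [13; 9, 3, 3, 1, 1, 15].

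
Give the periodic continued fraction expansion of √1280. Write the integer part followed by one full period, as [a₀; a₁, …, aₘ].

[35; 1, 3, 2, 17, 2, 3, 1, 70]

a₀ = ⌊√1280⌋ = 35.
With m₀=0, d₀=1 and mₖ₊₁ = dₖaₖ − mₖ, dₖ₊₁ = (n − mₖ₊₁²)/dₖ, aₖ₊₁ = ⌊(a₀+mₖ₊₁)/dₖ₊₁⌋:
  k=1: m=35, d=55, a=1
  k=2: m=20, d=16, a=3
  k=3: m=28, d=31, a=2
  k=4: m=34, d=4, a=17
  k=5: m=34, d=31, a=2
  k=6: m=28, d=16, a=3
  k=7: m=20, d=55, a=1
  k=8: m=35, d=1, a=70
d=1 and a=2a₀=70 at k=8, so the next step gives (m, d) = (35, 55) again — its k=1 value — and the period has length 8.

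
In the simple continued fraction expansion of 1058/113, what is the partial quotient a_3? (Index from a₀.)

1058 = 9·113 + 41   →  a_0 = 9
113 = 2·41 + 31   →  a_1 = 2
41 = 1·31 + 10   →  a_2 = 1
31 = 3·10 + 1   →  a_3 = 3

3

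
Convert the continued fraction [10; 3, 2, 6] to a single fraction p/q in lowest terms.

Using pₖ = aₖpₖ₋₁ + pₖ₋₂ and qₖ = aₖqₖ₋₁ + qₖ₋₂:
  k=0: a=10, p=10, q=1
  k=1: a=3, p=31, q=3
  k=2: a=2, p=72, q=7
  k=3: a=6, p=463, q=45

463/45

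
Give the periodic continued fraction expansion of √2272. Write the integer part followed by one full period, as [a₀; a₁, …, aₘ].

[47; 1, 1, 1, 94]

a₀ = ⌊√2272⌋ = 47.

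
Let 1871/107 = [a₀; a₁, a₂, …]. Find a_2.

1871 = 17·107 + 52   →  a_0 = 17
107 = 2·52 + 3   →  a_1 = 2
52 = 17·3 + 1   →  a_2 = 17

17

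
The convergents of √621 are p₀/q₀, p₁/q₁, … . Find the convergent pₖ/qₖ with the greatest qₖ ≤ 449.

7775/312

√621 = [24; 1, 11, 2, 11, 1, 48, …] (period length 6).
Convergents:
  p_0/q_0 = 24/1
  p_1/q_1 = 25/1
  p_2/q_2 = 299/12
  p_3/q_3 = 623/25
  p_4/q_4 = 7152/287
  p_5/q_5 = 7775/312
  p_6/q_6 = 380352/15263
q_5 = 312 ≤ 449 < 15263 = q_6, so the answer is 7775/312.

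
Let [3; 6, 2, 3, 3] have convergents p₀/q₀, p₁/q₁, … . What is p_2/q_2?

41/13

Using pₖ = aₖpₖ₋₁ + pₖ₋₂, qₖ = aₖqₖ₋₁ + qₖ₋₂ (with p₋₁=1, p₋₂=0, q₋₁=0, q₋₂=1):
  k=0: a=3, p=3, q=1
  k=1: a=6, p=19, q=6
  k=2: a=2, p=41, q=13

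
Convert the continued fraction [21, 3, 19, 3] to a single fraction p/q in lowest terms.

3775/177

Using pₖ = aₖpₖ₋₁ + pₖ₋₂ and qₖ = aₖqₖ₋₁ + qₖ₋₂:
  k=0: a=21, p=21, q=1
  k=1: a=3, p=64, q=3
  k=2: a=19, p=1237, q=58
  k=3: a=3, p=3775, q=177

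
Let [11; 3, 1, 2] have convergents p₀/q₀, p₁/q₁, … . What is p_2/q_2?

Using pₖ = aₖpₖ₋₁ + pₖ₋₂, qₖ = aₖqₖ₋₁ + qₖ₋₂ (with p₋₁=1, p₋₂=0, q₋₁=0, q₋₂=1):
  k=0: a=11, p=11, q=1
  k=1: a=3, p=34, q=3
  k=2: a=1, p=45, q=4

45/4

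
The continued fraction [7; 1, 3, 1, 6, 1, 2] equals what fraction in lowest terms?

Using pₖ = aₖpₖ₋₁ + pₖ₋₂ and qₖ = aₖqₖ₋₁ + qₖ₋₂:
  k=0: a=7, p=7, q=1
  k=1: a=1, p=8, q=1
  k=2: a=3, p=31, q=4
  k=3: a=1, p=39, q=5
  k=4: a=6, p=265, q=34
  k=5: a=1, p=304, q=39
  k=6: a=2, p=873, q=112

873/112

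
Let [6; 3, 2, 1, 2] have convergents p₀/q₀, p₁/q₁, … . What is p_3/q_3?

63/10

Using pₖ = aₖpₖ₋₁ + pₖ₋₂, qₖ = aₖqₖ₋₁ + qₖ₋₂ (with p₋₁=1, p₋₂=0, q₋₁=0, q₋₂=1):
  k=0: a=6, p=6, q=1
  k=1: a=3, p=19, q=3
  k=2: a=2, p=44, q=7
  k=3: a=1, p=63, q=10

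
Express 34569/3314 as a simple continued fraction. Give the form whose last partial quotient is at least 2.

34569 = 10·3314 + 1429
3314 = 2·1429 + 456
1429 = 3·456 + 61
456 = 7·61 + 29
61 = 2·29 + 3
29 = 9·3 + 2
3 = 1·2 + 1
2 = 2·1 + 0  (stop)
So 34569/3314 = [10; 2, 3, 7, 2, 9, 1, 2].

[10; 2, 3, 7, 2, 9, 1, 2]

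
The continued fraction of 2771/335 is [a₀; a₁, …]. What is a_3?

2

2771 = 8·335 + 91   →  a_0 = 8
335 = 3·91 + 62   →  a_1 = 3
91 = 1·62 + 29   →  a_2 = 1
62 = 2·29 + 4   →  a_3 = 2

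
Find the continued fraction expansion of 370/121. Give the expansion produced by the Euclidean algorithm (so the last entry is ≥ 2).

[3; 17, 3, 2]

370 = 3·121 + 7
121 = 17·7 + 2
7 = 3·2 + 1
2 = 2·1 + 0  (stop)
So 370/121 = [3; 17, 3, 2].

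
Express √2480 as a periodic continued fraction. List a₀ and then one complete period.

[49; 1, 3, 1, 98]

a₀ = ⌊√2480⌋ = 49.
With m₀=0, d₀=1 and mₖ₊₁ = dₖaₖ − mₖ, dₖ₊₁ = (n − mₖ₊₁²)/dₖ, aₖ₊₁ = ⌊(a₀+mₖ₊₁)/dₖ₊₁⌋:
  k=1: m=49, d=79, a=1
  k=2: m=30, d=20, a=3
  k=3: m=30, d=79, a=1
  k=4: m=49, d=1, a=98
d=1 and a=2a₀=98 at k=4, so the next step gives (m, d) = (49, 79) again — its k=1 value — and the period has length 4.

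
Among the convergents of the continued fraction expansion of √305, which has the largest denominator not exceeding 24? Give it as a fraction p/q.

√305 = [17; 2, 6, 2, 34, …] (period length 4).
Convergents:
  p_0/q_0 = 17/1
  p_1/q_1 = 35/2
  p_2/q_2 = 227/13
  p_3/q_3 = 489/28
q_2 = 13 ≤ 24 < 28 = q_3, so the answer is 227/13.

227/13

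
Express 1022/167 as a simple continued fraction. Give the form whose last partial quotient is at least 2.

[6; 8, 2, 1, 6]

1022 = 6·167 + 20
167 = 8·20 + 7
20 = 2·7 + 6
7 = 1·6 + 1
6 = 6·1 + 0  (stop)
So 1022/167 = [6; 8, 2, 1, 6].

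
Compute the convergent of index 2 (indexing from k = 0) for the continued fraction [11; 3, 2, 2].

79/7

Using pₖ = aₖpₖ₋₁ + pₖ₋₂, qₖ = aₖqₖ₋₁ + qₖ₋₂ (with p₋₁=1, p₋₂=0, q₋₁=0, q₋₂=1):
  k=0: a=11, p=11, q=1
  k=1: a=3, p=34, q=3
  k=2: a=2, p=79, q=7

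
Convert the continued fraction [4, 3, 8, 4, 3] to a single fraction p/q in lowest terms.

Using pₖ = aₖpₖ₋₁ + pₖ₋₂ and qₖ = aₖqₖ₋₁ + qₖ₋₂:
  k=0: a=4, p=4, q=1
  k=1: a=3, p=13, q=3
  k=2: a=8, p=108, q=25
  k=3: a=4, p=445, q=103
  k=4: a=3, p=1443, q=334

1443/334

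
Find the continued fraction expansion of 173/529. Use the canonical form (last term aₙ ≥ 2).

173 = 0*529 + 173
529 = 3*173 + 10
173 = 17*10 + 3
10 = 3*3 + 1
3 = 3*1 + 0  (stop)
So 173/529 = [0; 3, 17, 3, 3].

[0; 3, 17, 3, 3]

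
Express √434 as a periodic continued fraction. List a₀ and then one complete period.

[20; 1, 4, 1, 40]

a₀ = ⌊√434⌋ = 20.
With m₀=0, d₀=1 and mₖ₊₁ = dₖaₖ − mₖ, dₖ₊₁ = (n − mₖ₊₁²)/dₖ, aₖ₊₁ = ⌊(a₀+mₖ₊₁)/dₖ₊₁⌋:
  k=1: m=20, d=34, a=1
  k=2: m=14, d=7, a=4
  k=3: m=14, d=34, a=1
  k=4: m=20, d=1, a=40
d=1 and a=2a₀=40 at k=4, so the next step gives (m, d) = (20, 34) again — its k=1 value — and the period has length 4.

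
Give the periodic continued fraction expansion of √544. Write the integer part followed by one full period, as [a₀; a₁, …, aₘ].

a₀ = ⌊√544⌋ = 23.
With m₀=0, d₀=1 and mₖ₊₁ = dₖaₖ − mₖ, dₖ₊₁ = (n − mₖ₊₁²)/dₖ, aₖ₊₁ = ⌊(a₀+mₖ₊₁)/dₖ₊₁⌋:
  k=1: m=23, d=15, a=3
  k=2: m=22, d=4, a=11
  k=3: m=22, d=15, a=3
  k=4: m=23, d=1, a=46
d=1 and a=2a₀=46 at k=4, so the next step gives (m, d) = (23, 15) again — its k=1 value — and the period has length 4.

[23; 3, 11, 3, 46]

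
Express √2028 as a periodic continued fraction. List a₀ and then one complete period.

a₀ = ⌊√2028⌋ = 45.

[45; 30, 90]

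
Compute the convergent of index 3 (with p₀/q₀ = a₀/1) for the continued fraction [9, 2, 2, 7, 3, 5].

348/37

Using pₖ = aₖpₖ₋₁ + pₖ₋₂, qₖ = aₖqₖ₋₁ + qₖ₋₂ (with p₋₁=1, p₋₂=0, q₋₁=0, q₋₂=1):
  k=0: a=9, p=9, q=1
  k=1: a=2, p=19, q=2
  k=2: a=2, p=47, q=5
  k=3: a=7, p=348, q=37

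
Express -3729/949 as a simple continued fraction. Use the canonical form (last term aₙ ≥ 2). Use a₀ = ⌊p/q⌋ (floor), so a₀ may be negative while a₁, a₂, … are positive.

[-4; 14, 6, 11]

-3729 = -4×949 + 67
949 = 14×67 + 11
67 = 6×11 + 1
11 = 11×1 + 0  (stop)
So -3729/949 = [-4; 14, 6, 11].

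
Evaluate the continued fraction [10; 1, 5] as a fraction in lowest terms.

Using pₖ = aₖpₖ₋₁ + pₖ₋₂ and qₖ = aₖqₖ₋₁ + qₖ₋₂:
  k=0: a=10, p=10, q=1
  k=1: a=1, p=11, q=1
  k=2: a=5, p=65, q=6

65/6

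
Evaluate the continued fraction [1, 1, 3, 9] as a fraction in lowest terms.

65/37

Using pₖ = aₖpₖ₋₁ + pₖ₋₂ and qₖ = aₖqₖ₋₁ + qₖ₋₂:
  k=0: a=1, p=1, q=1
  k=1: a=1, p=2, q=1
  k=2: a=3, p=7, q=4
  k=3: a=9, p=65, q=37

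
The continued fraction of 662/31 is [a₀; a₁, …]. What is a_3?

662 = 21·31 + 11   →  a_0 = 21
31 = 2·11 + 9   →  a_1 = 2
11 = 1·9 + 2   →  a_2 = 1
9 = 4·2 + 1   →  a_3 = 4

4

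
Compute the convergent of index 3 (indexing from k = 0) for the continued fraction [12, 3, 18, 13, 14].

8851/718

Using pₖ = aₖpₖ₋₁ + pₖ₋₂, qₖ = aₖqₖ₋₁ + qₖ₋₂ (with p₋₁=1, p₋₂=0, q₋₁=0, q₋₂=1):
  k=0: a=12, p=12, q=1
  k=1: a=3, p=37, q=3
  k=2: a=18, p=678, q=55
  k=3: a=13, p=8851, q=718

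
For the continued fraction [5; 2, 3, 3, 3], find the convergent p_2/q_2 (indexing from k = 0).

38/7

Using pₖ = aₖpₖ₋₁ + pₖ₋₂, qₖ = aₖqₖ₋₁ + qₖ₋₂ (with p₋₁=1, p₋₂=0, q₋₁=0, q₋₂=1):
  k=0: a=5, p=5, q=1
  k=1: a=2, p=11, q=2
  k=2: a=3, p=38, q=7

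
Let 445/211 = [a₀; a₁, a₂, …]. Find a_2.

5

445 = 2·211 + 23   →  a_0 = 2
211 = 9·23 + 4   →  a_1 = 9
23 = 5·4 + 3   →  a_2 = 5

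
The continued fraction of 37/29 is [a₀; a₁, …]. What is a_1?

3

37 = 1·29 + 8   →  a_0 = 1
29 = 3·8 + 5   →  a_1 = 3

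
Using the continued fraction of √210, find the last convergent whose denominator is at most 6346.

47894/3305

√210 = [14; 2, 28, …] (period length 2).
Convergents:
  p_0/q_0 = 14/1
  p_1/q_1 = 29/2
  p_2/q_2 = 826/57
  p_3/q_3 = 1681/116
  p_4/q_4 = 47894/3305
  p_5/q_5 = 97469/6726
q_4 = 3305 ≤ 6346 < 6726 = q_5, so the answer is 47894/3305.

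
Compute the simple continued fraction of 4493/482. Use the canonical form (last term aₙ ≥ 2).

[9; 3, 9, 8, 2]

4493 = 9·482 + 155
482 = 3·155 + 17
155 = 9·17 + 2
17 = 8·2 + 1
2 = 2·1 + 0  (stop)
So 4493/482 = [9; 3, 9, 8, 2].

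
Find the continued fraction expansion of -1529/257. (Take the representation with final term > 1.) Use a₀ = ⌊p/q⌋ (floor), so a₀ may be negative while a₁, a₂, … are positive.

-1529 = -6*257 + 13
257 = 19*13 + 10
13 = 1*10 + 3
10 = 3*3 + 1
3 = 3*1 + 0  (stop)
So -1529/257 = [-6; 19, 1, 3, 3].

[-6; 19, 1, 3, 3]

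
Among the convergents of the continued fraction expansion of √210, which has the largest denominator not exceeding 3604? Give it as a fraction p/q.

√210 = [14; 2, 28, …] (period length 2).
Convergents:
  p_0/q_0 = 14/1
  p_1/q_1 = 29/2
  p_2/q_2 = 826/57
  p_3/q_3 = 1681/116
  p_4/q_4 = 47894/3305
  p_5/q_5 = 97469/6726
q_4 = 3305 ≤ 3604 < 6726 = q_5, so the answer is 47894/3305.

47894/3305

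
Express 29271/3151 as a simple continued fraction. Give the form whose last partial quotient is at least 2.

29271 = 9*3151 + 912
3151 = 3*912 + 415
912 = 2*415 + 82
415 = 5*82 + 5
82 = 16*5 + 2
5 = 2*2 + 1
2 = 2*1 + 0  (stop)
So 29271/3151 = [9; 3, 2, 5, 16, 2, 2].

[9; 3, 2, 5, 16, 2, 2]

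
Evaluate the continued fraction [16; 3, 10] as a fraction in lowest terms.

Fold from the inside: start with 10/1.
  3 + 1/10 = 31/10
  16 + 10/31 = 506/31

506/31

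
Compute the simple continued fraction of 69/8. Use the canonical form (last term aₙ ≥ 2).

[8; 1, 1, 1, 2]

69 = 8×8 + 5
8 = 1×5 + 3
5 = 1×3 + 2
3 = 1×2 + 1
2 = 2×1 + 0  (stop)
So 69/8 = [8; 1, 1, 1, 2].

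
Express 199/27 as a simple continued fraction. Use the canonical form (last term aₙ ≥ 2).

199 = 7*27 + 10
27 = 2*10 + 7
10 = 1*7 + 3
7 = 2*3 + 1
3 = 3*1 + 0  (stop)
So 199/27 = [7; 2, 1, 2, 3].

[7; 2, 1, 2, 3]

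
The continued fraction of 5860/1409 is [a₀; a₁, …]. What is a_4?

5860 = 4·1409 + 224   →  a_0 = 4
1409 = 6·224 + 65   →  a_1 = 6
224 = 3·65 + 29   →  a_2 = 3
65 = 2·29 + 7   →  a_3 = 2
29 = 4·7 + 1   →  a_4 = 4

4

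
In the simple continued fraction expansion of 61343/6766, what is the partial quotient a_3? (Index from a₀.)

61343 = 9·6766 + 449   →  a_0 = 9
6766 = 15·449 + 31   →  a_1 = 15
449 = 14·31 + 15   →  a_2 = 14
31 = 2·15 + 1   →  a_3 = 2

2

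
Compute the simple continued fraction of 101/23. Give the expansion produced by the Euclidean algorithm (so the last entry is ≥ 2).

101 = 4*23 + 9
23 = 2*9 + 5
9 = 1*5 + 4
5 = 1*4 + 1
4 = 4*1 + 0  (stop)
So 101/23 = [4; 2, 1, 1, 4].

[4; 2, 1, 1, 4]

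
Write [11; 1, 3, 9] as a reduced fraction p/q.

435/37

Using pₖ = aₖpₖ₋₁ + pₖ₋₂ and qₖ = aₖqₖ₋₁ + qₖ₋₂:
  k=0: a=11, p=11, q=1
  k=1: a=1, p=12, q=1
  k=2: a=3, p=47, q=4
  k=3: a=9, p=435, q=37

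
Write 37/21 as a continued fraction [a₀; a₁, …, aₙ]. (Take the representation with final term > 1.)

37 = 1*21 + 16
21 = 1*16 + 5
16 = 3*5 + 1
5 = 5*1 + 0  (stop)
So 37/21 = [1; 1, 3, 5].

[1; 1, 3, 5]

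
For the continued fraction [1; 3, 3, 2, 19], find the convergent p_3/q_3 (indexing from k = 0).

Using pₖ = aₖpₖ₋₁ + pₖ₋₂, qₖ = aₖqₖ₋₁ + qₖ₋₂ (with p₋₁=1, p₋₂=0, q₋₁=0, q₋₂=1):
  k=0: a=1, p=1, q=1
  k=1: a=3, p=4, q=3
  k=2: a=3, p=13, q=10
  k=3: a=2, p=30, q=23

30/23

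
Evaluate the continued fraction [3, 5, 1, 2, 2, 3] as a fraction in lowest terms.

435/137

Fold from the inside: start with 3/1.
  2 + 1/3 = 7/3
  2 + 3/7 = 17/7
  1 + 7/17 = 24/17
  5 + 17/24 = 137/24
  3 + 24/137 = 435/137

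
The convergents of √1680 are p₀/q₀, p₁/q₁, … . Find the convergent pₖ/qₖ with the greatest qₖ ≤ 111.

√1680 = [40; 1, 80, …] (period length 2).
Convergents:
  p_0/q_0 = 40/1
  p_1/q_1 = 41/1
  p_2/q_2 = 3320/81
  p_3/q_3 = 3361/82
  p_4/q_4 = 272200/6641
q_3 = 82 ≤ 111 < 6641 = q_4, so the answer is 3361/82.

3361/82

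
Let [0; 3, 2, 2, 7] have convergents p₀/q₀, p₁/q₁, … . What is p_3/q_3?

5/17

Using pₖ = aₖpₖ₋₁ + pₖ₋₂, qₖ = aₖqₖ₋₁ + qₖ₋₂ (with p₋₁=1, p₋₂=0, q₋₁=0, q₋₂=1):
  k=0: a=0, p=0, q=1
  k=1: a=3, p=1, q=3
  k=2: a=2, p=2, q=7
  k=3: a=2, p=5, q=17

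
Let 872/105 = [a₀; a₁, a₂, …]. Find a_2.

872 = 8·105 + 32   →  a_0 = 8
105 = 3·32 + 9   →  a_1 = 3
32 = 3·9 + 5   →  a_2 = 3

3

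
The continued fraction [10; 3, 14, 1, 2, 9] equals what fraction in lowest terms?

Fold from the inside: start with 9/1.
  2 + 1/9 = 19/9
  1 + 9/19 = 28/19
  14 + 19/28 = 411/28
  3 + 28/411 = 1261/411
  10 + 411/1261 = 13021/1261

13021/1261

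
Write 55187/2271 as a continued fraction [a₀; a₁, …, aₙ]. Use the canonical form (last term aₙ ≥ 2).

[24; 3, 3, 13, 17]

55187 = 24×2271 + 683
2271 = 3×683 + 222
683 = 3×222 + 17
222 = 13×17 + 1
17 = 17×1 + 0  (stop)
So 55187/2271 = [24; 3, 3, 13, 17].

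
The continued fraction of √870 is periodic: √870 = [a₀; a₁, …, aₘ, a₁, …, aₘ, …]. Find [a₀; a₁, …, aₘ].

a₀ = ⌊√870⌋ = 29.

[29; 2, 58]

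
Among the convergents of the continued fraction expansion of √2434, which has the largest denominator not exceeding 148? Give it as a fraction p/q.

7203/146

√2434 = [49; 2, 1, 48, 1, 2, 98, …] (period length 6).
Convergents:
  p_0/q_0 = 49/1
  p_1/q_1 = 99/2
  p_2/q_2 = 148/3
  p_3/q_3 = 7203/146
  p_4/q_4 = 7351/149
q_3 = 146 ≤ 148 < 149 = q_4, so the answer is 7203/146.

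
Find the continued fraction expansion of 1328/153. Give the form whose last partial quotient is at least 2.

[8; 1, 2, 8, 6]

1328 = 8*153 + 104
153 = 1*104 + 49
104 = 2*49 + 6
49 = 8*6 + 1
6 = 6*1 + 0  (stop)
So 1328/153 = [8; 1, 2, 8, 6].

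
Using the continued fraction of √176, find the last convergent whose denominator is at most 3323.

21107/1591

√176 = [13; 3, 1, 3, 26, …] (period length 4).
Convergents:
  p_0/q_0 = 13/1
  p_1/q_1 = 40/3
  p_2/q_2 = 53/4
  p_3/q_3 = 199/15
  p_4/q_4 = 5227/394
  p_5/q_5 = 15880/1197
  p_6/q_6 = 21107/1591
  p_7/q_7 = 79201/5970
q_6 = 1591 ≤ 3323 < 5970 = q_7, so the answer is 21107/1591.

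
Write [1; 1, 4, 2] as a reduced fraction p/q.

Fold from the inside: start with 2/1.
  4 + 1/2 = 9/2
  1 + 2/9 = 11/9
  1 + 9/11 = 20/11

20/11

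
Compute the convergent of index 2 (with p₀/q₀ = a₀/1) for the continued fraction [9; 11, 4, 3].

Using pₖ = aₖpₖ₋₁ + pₖ₋₂, qₖ = aₖqₖ₋₁ + qₖ₋₂ (with p₋₁=1, p₋₂=0, q₋₁=0, q₋₂=1):
  k=0: a=9, p=9, q=1
  k=1: a=11, p=100, q=11
  k=2: a=4, p=409, q=45

409/45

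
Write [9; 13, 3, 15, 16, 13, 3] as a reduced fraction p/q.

Fold from the inside: start with 3/1.
  13 + 1/3 = 40/3
  16 + 3/40 = 643/40
  15 + 40/643 = 9685/643
  3 + 643/9685 = 29698/9685
  13 + 9685/29698 = 395759/29698
  9 + 29698/395759 = 3591529/395759

3591529/395759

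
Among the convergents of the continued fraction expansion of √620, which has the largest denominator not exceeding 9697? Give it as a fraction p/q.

124001/4980

√620 = [24; 1, 8, 1, 48, …] (period length 4).
Convergents:
  p_0/q_0 = 24/1
  p_1/q_1 = 25/1
  p_2/q_2 = 224/9
  p_3/q_3 = 249/10
  p_4/q_4 = 12176/489
  p_5/q_5 = 12425/499
  p_6/q_6 = 111576/4481
  p_7/q_7 = 124001/4980
  p_8/q_8 = 6063624/243521
q_7 = 4980 ≤ 9697 < 243521 = q_8, so the answer is 124001/4980.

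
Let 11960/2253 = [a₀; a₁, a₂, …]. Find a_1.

11960 = 5·2253 + 695   →  a_0 = 5
2253 = 3·695 + 168   →  a_1 = 3

3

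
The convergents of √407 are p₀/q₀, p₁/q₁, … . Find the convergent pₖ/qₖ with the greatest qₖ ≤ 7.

√407 = [20; 5, 1, 2, 1, 5, 40, …] (period length 6).
Convergents:
  p_0/q_0 = 20/1
  p_1/q_1 = 101/5
  p_2/q_2 = 121/6
  p_3/q_3 = 343/17
q_2 = 6 ≤ 7 < 17 = q_3, so the answer is 121/6.

121/6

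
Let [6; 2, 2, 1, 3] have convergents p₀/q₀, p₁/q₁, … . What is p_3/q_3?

45/7

Using pₖ = aₖpₖ₋₁ + pₖ₋₂, qₖ = aₖqₖ₋₁ + qₖ₋₂ (with p₋₁=1, p₋₂=0, q₋₁=0, q₋₂=1):
  k=0: a=6, p=6, q=1
  k=1: a=2, p=13, q=2
  k=2: a=2, p=32, q=5
  k=3: a=1, p=45, q=7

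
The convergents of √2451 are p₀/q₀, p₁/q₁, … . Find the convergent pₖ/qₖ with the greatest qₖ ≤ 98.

√2451 = [49; 1, 1, 32, 1, 1, 98, …] (period length 6).
Convergents:
  p_0/q_0 = 49/1
  p_1/q_1 = 50/1
  p_2/q_2 = 99/2
  p_3/q_3 = 3218/65
  p_4/q_4 = 3317/67
  p_5/q_5 = 6535/132
q_4 = 67 ≤ 98 < 132 = q_5, so the answer is 3317/67.

3317/67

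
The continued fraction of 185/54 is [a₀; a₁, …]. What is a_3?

185 = 3·54 + 23   →  a_0 = 3
54 = 2·23 + 8   →  a_1 = 2
23 = 2·8 + 7   →  a_2 = 2
8 = 1·7 + 1   →  a_3 = 1

1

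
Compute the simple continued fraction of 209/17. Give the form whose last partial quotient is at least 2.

[12; 3, 2, 2]

209 = 12×17 + 5
17 = 3×5 + 2
5 = 2×2 + 1
2 = 2×1 + 0  (stop)
So 209/17 = [12; 3, 2, 2].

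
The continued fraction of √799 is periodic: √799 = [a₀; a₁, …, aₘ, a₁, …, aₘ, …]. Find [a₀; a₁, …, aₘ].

[28; 3, 1, 3, 56]

a₀ = ⌊√799⌋ = 28.
With m₀=0, d₀=1 and mₖ₊₁ = dₖaₖ − mₖ, dₖ₊₁ = (n − mₖ₊₁²)/dₖ, aₖ₊₁ = ⌊(a₀+mₖ₊₁)/dₖ₊₁⌋:
  k=1: m=28, d=15, a=3
  k=2: m=17, d=34, a=1
  k=3: m=17, d=15, a=3
  k=4: m=28, d=1, a=56
d=1 and a=2a₀=56 at k=4, so the next step gives (m, d) = (28, 15) again — its k=1 value — and the period has length 4.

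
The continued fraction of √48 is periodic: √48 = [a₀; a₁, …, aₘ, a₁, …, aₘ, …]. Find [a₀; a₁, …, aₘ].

a₀ = ⌊√48⌋ = 6.
With m₀=0, d₀=1 and mₖ₊₁ = dₖaₖ − mₖ, dₖ₊₁ = (n − mₖ₊₁²)/dₖ, aₖ₊₁ = ⌊(a₀+mₖ₊₁)/dₖ₊₁⌋:
  k=1: m=6, d=12, a=1
  k=2: m=6, d=1, a=12
d=1 and a=2a₀=12 at k=2, so the next step gives (m, d) = (6, 12) again — its k=1 value — and the period has length 2.

[6; 1, 12]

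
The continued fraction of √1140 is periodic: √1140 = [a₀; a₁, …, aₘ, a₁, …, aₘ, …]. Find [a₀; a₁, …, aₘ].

[33; 1, 3, 4, 3, 1, 66]

a₀ = ⌊√1140⌋ = 33.
With m₀=0, d₀=1 and mₖ₊₁ = dₖaₖ − mₖ, dₖ₊₁ = (n − mₖ₊₁²)/dₖ, aₖ₊₁ = ⌊(a₀+mₖ₊₁)/dₖ₊₁⌋:
  k=1: m=33, d=51, a=1
  k=2: m=18, d=16, a=3
  k=3: m=30, d=15, a=4
  k=4: m=30, d=16, a=3
  k=5: m=18, d=51, a=1
  k=6: m=33, d=1, a=66
d=1 and a=2a₀=66 at k=6, so the next step gives (m, d) = (33, 51) again — its k=1 value — and the period has length 6.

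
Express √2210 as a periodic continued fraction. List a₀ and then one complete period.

a₀ = ⌊√2210⌋ = 47.
With m₀=0, d₀=1 and mₖ₊₁ = dₖaₖ − mₖ, dₖ₊₁ = (n − mₖ₊₁²)/dₖ, aₖ₊₁ = ⌊(a₀+mₖ₊₁)/dₖ₊₁⌋:
  k=1: m=47, d=1, a=94
d=1 and a=2a₀=94 at k=1, so the next step gives (m, d) = (47, 1) again — its k=1 value — and the period has length 1.

[47; 94]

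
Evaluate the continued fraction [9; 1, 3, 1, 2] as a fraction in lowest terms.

137/14

Fold from the inside: start with 2/1.
  1 + 1/2 = 3/2
  3 + 2/3 = 11/3
  1 + 3/11 = 14/11
  9 + 11/14 = 137/14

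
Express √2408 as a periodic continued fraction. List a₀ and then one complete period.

a₀ = ⌊√2408⌋ = 49.
With m₀=0, d₀=1 and mₖ₊₁ = dₖaₖ − mₖ, dₖ₊₁ = (n − mₖ₊₁²)/dₖ, aₖ₊₁ = ⌊(a₀+mₖ₊₁)/dₖ₊₁⌋:
  k=1: m=49, d=7, a=14
  k=2: m=49, d=1, a=98
d=1 and a=2a₀=98 at k=2, so the next step gives (m, d) = (49, 7) again — its k=1 value — and the period has length 2.

[49; 14, 98]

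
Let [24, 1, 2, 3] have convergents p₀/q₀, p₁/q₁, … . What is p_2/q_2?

74/3

Using pₖ = aₖpₖ₋₁ + pₖ₋₂, qₖ = aₖqₖ₋₁ + qₖ₋₂ (with p₋₁=1, p₋₂=0, q₋₁=0, q₋₂=1):
  k=0: a=24, p=24, q=1
  k=1: a=1, p=25, q=1
  k=2: a=2, p=74, q=3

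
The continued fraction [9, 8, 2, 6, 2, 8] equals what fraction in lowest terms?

18291/2006

Fold from the inside: start with 8/1.
  2 + 1/8 = 17/8
  6 + 8/17 = 110/17
  2 + 17/110 = 237/110
  8 + 110/237 = 2006/237
  9 + 237/2006 = 18291/2006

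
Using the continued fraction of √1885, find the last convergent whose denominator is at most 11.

√1885 = [43; 2, 2, 2, 86, …] (period length 4).
Convergents:
  p_0/q_0 = 43/1
  p_1/q_1 = 87/2
  p_2/q_2 = 217/5
  p_3/q_3 = 521/12
q_2 = 5 ≤ 11 < 12 = q_3, so the answer is 217/5.

217/5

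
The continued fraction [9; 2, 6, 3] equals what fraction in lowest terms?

388/41

Using pₖ = aₖpₖ₋₁ + pₖ₋₂ and qₖ = aₖqₖ₋₁ + qₖ₋₂:
  k=0: a=9, p=9, q=1
  k=1: a=2, p=19, q=2
  k=2: a=6, p=123, q=13
  k=3: a=3, p=388, q=41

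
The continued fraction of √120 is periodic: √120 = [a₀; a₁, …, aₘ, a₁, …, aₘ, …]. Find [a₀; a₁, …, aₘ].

a₀ = ⌊√120⌋ = 10.

[10; 1, 20]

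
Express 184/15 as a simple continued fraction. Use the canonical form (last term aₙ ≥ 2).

184 = 12×15 + 4
15 = 3×4 + 3
4 = 1×3 + 1
3 = 3×1 + 0  (stop)
So 184/15 = [12; 3, 1, 3].

[12; 3, 1, 3]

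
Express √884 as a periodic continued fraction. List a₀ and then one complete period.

a₀ = ⌊√884⌋ = 29.
With m₀=0, d₀=1 and mₖ₊₁ = dₖaₖ − mₖ, dₖ₊₁ = (n − mₖ₊₁²)/dₖ, aₖ₊₁ = ⌊(a₀+mₖ₊₁)/dₖ₊₁⌋:
  k=1: m=29, d=43, a=1
  k=2: m=14, d=16, a=2
  k=3: m=18, d=35, a=1
  k=4: m=17, d=17, a=2
  k=5: m=17, d=35, a=1
  k=6: m=18, d=16, a=2
  k=7: m=14, d=43, a=1
  k=8: m=29, d=1, a=58
d=1 and a=2a₀=58 at k=8, so the next step gives (m, d) = (29, 43) again — its k=1 value — and the period has length 8.

[29; 1, 2, 1, 2, 1, 2, 1, 58]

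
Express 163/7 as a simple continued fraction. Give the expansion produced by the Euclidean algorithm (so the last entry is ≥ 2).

163 = 23·7 + 2
7 = 3·2 + 1
2 = 2·1 + 0  (stop)
So 163/7 = [23; 3, 2].

[23; 3, 2]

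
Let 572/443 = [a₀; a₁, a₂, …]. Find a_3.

572 = 1·443 + 129   →  a_0 = 1
443 = 3·129 + 56   →  a_1 = 3
129 = 2·56 + 17   →  a_2 = 2
56 = 3·17 + 5   →  a_3 = 3

3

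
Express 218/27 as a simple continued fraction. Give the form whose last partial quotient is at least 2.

[8; 13, 2]

218 = 8·27 + 2
27 = 13·2 + 1
2 = 2·1 + 0  (stop)
So 218/27 = [8; 13, 2].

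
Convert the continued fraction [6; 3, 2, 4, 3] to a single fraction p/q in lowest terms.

629/100

Using pₖ = aₖpₖ₋₁ + pₖ₋₂ and qₖ = aₖqₖ₋₁ + qₖ₋₂:
  k=0: a=6, p=6, q=1
  k=1: a=3, p=19, q=3
  k=2: a=2, p=44, q=7
  k=3: a=4, p=195, q=31
  k=4: a=3, p=629, q=100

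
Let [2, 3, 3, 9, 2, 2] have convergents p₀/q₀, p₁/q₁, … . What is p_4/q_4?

Using pₖ = aₖpₖ₋₁ + pₖ₋₂, qₖ = aₖqₖ₋₁ + qₖ₋₂ (with p₋₁=1, p₋₂=0, q₋₁=0, q₋₂=1):
  k=0: a=2, p=2, q=1
  k=1: a=3, p=7, q=3
  k=2: a=3, p=23, q=10
  k=3: a=9, p=214, q=93
  k=4: a=2, p=451, q=196

451/196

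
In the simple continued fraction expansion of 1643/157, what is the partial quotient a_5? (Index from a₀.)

1643 = 10·157 + 73   →  a_0 = 10
157 = 2·73 + 11   →  a_1 = 2
73 = 6·11 + 7   →  a_2 = 6
11 = 1·7 + 4   →  a_3 = 1
7 = 1·4 + 3   →  a_4 = 1
4 = 1·3 + 1   →  a_5 = 1

1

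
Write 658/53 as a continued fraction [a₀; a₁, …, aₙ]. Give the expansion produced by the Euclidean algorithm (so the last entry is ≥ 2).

[12; 2, 2, 2, 4]

658 = 12*53 + 22
53 = 2*22 + 9
22 = 2*9 + 4
9 = 2*4 + 1
4 = 4*1 + 0  (stop)
So 658/53 = [12; 2, 2, 2, 4].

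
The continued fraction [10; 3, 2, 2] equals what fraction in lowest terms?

Fold from the inside: start with 2/1.
  2 + 1/2 = 5/2
  3 + 2/5 = 17/5
  10 + 5/17 = 175/17

175/17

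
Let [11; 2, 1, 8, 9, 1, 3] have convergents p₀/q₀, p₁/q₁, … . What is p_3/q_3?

Using pₖ = aₖpₖ₋₁ + pₖ₋₂, qₖ = aₖqₖ₋₁ + qₖ₋₂ (with p₋₁=1, p₋₂=0, q₋₁=0, q₋₂=1):
  k=0: a=11, p=11, q=1
  k=1: a=2, p=23, q=2
  k=2: a=1, p=34, q=3
  k=3: a=8, p=295, q=26

295/26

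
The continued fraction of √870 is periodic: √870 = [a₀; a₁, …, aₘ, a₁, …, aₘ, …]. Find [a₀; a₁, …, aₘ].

a₀ = ⌊√870⌋ = 29.
With m₀=0, d₀=1 and mₖ₊₁ = dₖaₖ − mₖ, dₖ₊₁ = (n − mₖ₊₁²)/dₖ, aₖ₊₁ = ⌊(a₀+mₖ₊₁)/dₖ₊₁⌋:
  k=1: m=29, d=29, a=2
  k=2: m=29, d=1, a=58
d=1 and a=2a₀=58 at k=2, so the next step gives (m, d) = (29, 29) again — its k=1 value — and the period has length 2.

[29; 2, 58]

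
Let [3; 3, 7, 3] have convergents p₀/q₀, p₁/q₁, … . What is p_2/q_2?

Using pₖ = aₖpₖ₋₁ + pₖ₋₂, qₖ = aₖqₖ₋₁ + qₖ₋₂ (with p₋₁=1, p₋₂=0, q₋₁=0, q₋₂=1):
  k=0: a=3, p=3, q=1
  k=1: a=3, p=10, q=3
  k=2: a=7, p=73, q=22

73/22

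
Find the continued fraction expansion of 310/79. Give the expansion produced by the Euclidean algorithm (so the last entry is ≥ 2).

310 = 3·79 + 73
79 = 1·73 + 6
73 = 12·6 + 1
6 = 6·1 + 0  (stop)
So 310/79 = [3; 1, 12, 6].

[3; 1, 12, 6]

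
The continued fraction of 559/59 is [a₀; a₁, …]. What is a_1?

559 = 9·59 + 28   →  a_0 = 9
59 = 2·28 + 3   →  a_1 = 2

2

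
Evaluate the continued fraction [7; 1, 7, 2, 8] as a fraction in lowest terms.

Fold from the inside: start with 8/1.
  2 + 1/8 = 17/8
  7 + 8/17 = 127/17
  1 + 17/127 = 144/127
  7 + 127/144 = 1135/144

1135/144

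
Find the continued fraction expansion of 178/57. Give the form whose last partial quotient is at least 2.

[3; 8, 7]

178 = 3·57 + 7
57 = 8·7 + 1
7 = 7·1 + 0  (stop)
So 178/57 = [3; 8, 7].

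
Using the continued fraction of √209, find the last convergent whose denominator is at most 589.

4019/278

√209 = [14; 2, 5, 3, 2, 3, 5, 2, 28, …] (period length 8).
Convergents:
  p_0/q_0 = 14/1
  p_1/q_1 = 29/2
  p_2/q_2 = 159/11
  p_3/q_3 = 506/35
  p_4/q_4 = 1171/81
  p_5/q_5 = 4019/278
  p_6/q_6 = 21266/1471
q_5 = 278 ≤ 589 < 1471 = q_6, so the answer is 4019/278.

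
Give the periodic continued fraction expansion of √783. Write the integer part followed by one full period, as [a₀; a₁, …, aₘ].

a₀ = ⌊√783⌋ = 27.
With m₀=0, d₀=1 and mₖ₊₁ = dₖaₖ − mₖ, dₖ₊₁ = (n − mₖ₊₁²)/dₖ, aₖ₊₁ = ⌊(a₀+mₖ₊₁)/dₖ₊₁⌋:
  k=1: m=27, d=54, a=1
  k=2: m=27, d=1, a=54
d=1 and a=2a₀=54 at k=2, so the next step gives (m, d) = (27, 54) again — its k=1 value — and the period has length 2.

[27; 1, 54]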